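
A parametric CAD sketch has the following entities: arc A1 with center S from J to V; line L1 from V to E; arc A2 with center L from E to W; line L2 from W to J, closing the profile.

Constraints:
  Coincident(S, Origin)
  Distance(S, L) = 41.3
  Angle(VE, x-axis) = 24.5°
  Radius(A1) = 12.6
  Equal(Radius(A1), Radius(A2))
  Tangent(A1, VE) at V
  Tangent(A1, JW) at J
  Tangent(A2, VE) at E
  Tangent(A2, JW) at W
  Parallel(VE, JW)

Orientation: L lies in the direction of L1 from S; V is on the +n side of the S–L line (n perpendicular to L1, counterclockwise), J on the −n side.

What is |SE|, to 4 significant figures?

43.18

The slot axis is L1's direction at 24.5°, so u = (cos 24.5°, sin 24.5°) = (0.9100, 0.4147) and n = (−sin 24.5°, cos 24.5°) = (-0.4147, 0.9100). S is at the origin and L lies 41.3 along u from S, so L = 41.3·u = (37.58, 17.13). Tangency of A1 to both parallel lines with radius 12.6 puts V and J at S ± 12.6·n: V = (-5.225, 11.47), J = (5.225, -11.47). Equal radii place E and W the same way about L: E = L + 12.6·n = (32.36, 28.59), W = L − 12.6·n = (42.81, 5.661). Then |SE| = |E − S| = 43.18.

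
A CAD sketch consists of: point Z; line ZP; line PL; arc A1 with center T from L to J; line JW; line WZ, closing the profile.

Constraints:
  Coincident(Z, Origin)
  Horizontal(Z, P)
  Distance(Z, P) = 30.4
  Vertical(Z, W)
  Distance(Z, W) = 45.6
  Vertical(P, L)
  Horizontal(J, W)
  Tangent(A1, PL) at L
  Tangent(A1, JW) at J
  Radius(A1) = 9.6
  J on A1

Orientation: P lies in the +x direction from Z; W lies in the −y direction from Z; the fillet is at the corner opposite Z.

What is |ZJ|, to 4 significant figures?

50.12

The virtual corner opposite Z is at (30.40, -45.60). Tangency of A1 to PL means the radius TL is perpendicular to PL and the tangent condition forces TJ to be normal to JW, with radius 9.6, so the center T sits 9.6 in from both sides at T = (20.80, -36.00). That places the tangent points at L = (30.40, -36.00) on PL and J = (20.80, -45.60) on JW. Then |ZJ| = |J − Z| = 50.12.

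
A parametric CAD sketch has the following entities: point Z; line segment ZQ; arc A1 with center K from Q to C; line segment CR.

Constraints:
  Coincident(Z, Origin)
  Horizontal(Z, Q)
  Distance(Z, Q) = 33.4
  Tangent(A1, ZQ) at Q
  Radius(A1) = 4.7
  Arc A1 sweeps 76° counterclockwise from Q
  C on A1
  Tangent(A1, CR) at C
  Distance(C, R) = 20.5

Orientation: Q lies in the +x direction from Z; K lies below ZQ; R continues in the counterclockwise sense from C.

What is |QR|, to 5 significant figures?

25.312

On A1, Q sits at bearing 90° from K; a 76° counterclockwise sweep puts C at bearing 166°, so C = K + 4.7·(cos 166°, sin 166°) = (28.840, -3.5630). Since A1 is tangent to CR there, KC ⟂ CR, so CR runs along (−sin 166°, cos 166°); with |CR| = 20.5, R = (23.880, -23.454). Then |QR| = |R − Q| = 25.312.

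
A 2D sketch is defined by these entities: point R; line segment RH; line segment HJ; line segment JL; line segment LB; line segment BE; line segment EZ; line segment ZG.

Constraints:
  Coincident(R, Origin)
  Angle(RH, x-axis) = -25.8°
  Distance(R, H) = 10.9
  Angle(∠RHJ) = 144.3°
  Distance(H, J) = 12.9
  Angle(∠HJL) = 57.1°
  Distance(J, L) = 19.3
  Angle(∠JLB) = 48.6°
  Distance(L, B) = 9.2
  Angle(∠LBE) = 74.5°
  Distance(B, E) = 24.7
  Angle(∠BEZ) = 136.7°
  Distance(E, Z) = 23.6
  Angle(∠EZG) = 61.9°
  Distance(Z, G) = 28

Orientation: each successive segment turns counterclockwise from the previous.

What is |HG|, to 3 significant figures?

35.9

R is at the origin; RH runs at -25.8° with length 10.9, so H = (9.81, -4.74). ∠RHJ = 144.3° gives HJ at 9.90° from the x-axis; with |HJ| = 12.9, J = (22.5, -2.53). ∠HJL = 57.1° gives JL at 133° from the x-axis; with |JL| = 19.3, L = (9.41, 11.6). ∠JLB = 48.6° gives LB at -95.8° from the x-axis; with |LB| = 9.2, B = (8.48, 2.48). ∠LBE = 74.5° gives BE at 9.70° from the x-axis; with |BE| = 24.7, E = (32.8, 6.64). ∠BEZ = 136.7° gives EZ at 53.0° from the x-axis; with |EZ| = 23.6, Z = (47.0, 25.5). ∠EZG = 61.9° gives ZG at 171° from the x-axis; with |ZG| = 28.0, G = (19.4, 29.8). Then |HG| = |G − H| = 35.9.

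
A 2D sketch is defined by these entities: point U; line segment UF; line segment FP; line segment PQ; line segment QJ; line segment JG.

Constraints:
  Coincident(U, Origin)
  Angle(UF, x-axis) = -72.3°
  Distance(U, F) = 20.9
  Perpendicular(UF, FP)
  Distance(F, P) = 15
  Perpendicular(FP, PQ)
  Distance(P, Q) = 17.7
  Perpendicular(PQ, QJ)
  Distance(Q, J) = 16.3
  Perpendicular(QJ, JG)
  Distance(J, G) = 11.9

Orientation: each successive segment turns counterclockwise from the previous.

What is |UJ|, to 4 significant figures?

3.454

U is at the origin; UF runs at -72.3° with length 20.9, so F = (6.354, -19.91). UF ⟂ FP, so FP runs at 17.70°; with |FP| = 15.0, P = (20.64, -15.35). FP ⟂ PQ, so PQ runs at 107.7°; with |PQ| = 17.7, Q = (15.26, 1.512). PQ ⟂ QJ, so QJ runs at -162.3°; with |QJ| = 16.3, J = (-0.2656, -3.444). Then |UJ| = |J − U| = 3.454.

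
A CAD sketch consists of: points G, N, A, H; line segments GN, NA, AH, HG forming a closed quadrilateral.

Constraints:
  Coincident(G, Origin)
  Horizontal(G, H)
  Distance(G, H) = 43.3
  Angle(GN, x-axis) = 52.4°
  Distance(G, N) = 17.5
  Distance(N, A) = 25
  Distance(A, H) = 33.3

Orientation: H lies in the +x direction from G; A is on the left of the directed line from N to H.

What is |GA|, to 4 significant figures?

42.30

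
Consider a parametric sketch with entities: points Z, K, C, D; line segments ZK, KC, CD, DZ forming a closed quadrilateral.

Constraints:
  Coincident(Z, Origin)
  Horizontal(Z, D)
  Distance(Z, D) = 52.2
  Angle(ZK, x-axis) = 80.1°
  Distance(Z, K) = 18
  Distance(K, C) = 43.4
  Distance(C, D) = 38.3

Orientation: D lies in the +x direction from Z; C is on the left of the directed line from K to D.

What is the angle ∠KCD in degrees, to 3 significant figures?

79.2°

Z is at the origin; ZD is horizontal with |ZD| = 52.2 and D in +x, so D = (52.2, 0). ZK runs at 80.1° with |ZK| = 18.0, so K = (3.09, 17.7). C is determined by |KC| = 43.4 and |CD| = 38.3 together: it lies at the intersection of circle(K, 43.4) and circle(D, 38.3). With |KD| = 52.2, the foot of the radical line on KD is 30.1 from K and the perpendicular offset is √(43.4² − 30.1²) = 31.3. Taking the left-of-KD solution: C = (42.0, 36.9).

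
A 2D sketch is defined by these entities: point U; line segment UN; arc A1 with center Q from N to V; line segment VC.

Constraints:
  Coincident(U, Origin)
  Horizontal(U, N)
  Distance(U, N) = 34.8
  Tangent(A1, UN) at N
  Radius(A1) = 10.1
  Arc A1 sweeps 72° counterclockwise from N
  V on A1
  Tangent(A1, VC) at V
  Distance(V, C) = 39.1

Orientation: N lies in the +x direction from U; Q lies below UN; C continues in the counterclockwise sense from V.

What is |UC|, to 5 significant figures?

46.070

U is at the origin; U and N share the same y with |UN| = 34.8 and N on the +x side, so N = (34.800, 0.0000). A1 meets UN tangentially, so QN is at right angles to UN, so Q = N + (0, -10.1) = (34.800, -10.100). On A1, N sits at bearing 90° from Q; a 72° counterclockwise sweep puts V at bearing 162°, so V = Q + 10.1·(cos 162°, sin 162°) = (25.194, -6.9789). A1 meets VC tangentially, so QV is at right angles to VC, so VC runs along (−sin 162°, cos 162°); with |VC| = 39.1, C = (13.112, -44.165). Then |UC| = |C − U| = 46.070.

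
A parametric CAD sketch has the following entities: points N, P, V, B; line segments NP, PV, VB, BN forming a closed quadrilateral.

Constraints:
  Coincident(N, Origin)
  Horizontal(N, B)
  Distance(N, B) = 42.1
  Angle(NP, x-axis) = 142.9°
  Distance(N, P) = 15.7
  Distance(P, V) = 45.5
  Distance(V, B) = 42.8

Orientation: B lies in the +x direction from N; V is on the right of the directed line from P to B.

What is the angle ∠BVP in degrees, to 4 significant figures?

77.71°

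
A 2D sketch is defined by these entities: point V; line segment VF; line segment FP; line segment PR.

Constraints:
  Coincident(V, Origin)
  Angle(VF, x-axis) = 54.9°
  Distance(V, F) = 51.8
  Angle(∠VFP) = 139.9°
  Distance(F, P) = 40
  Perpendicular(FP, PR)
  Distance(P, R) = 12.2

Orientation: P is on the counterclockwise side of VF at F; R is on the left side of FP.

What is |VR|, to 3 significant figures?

82.4

V is at the origin; VF runs at 54.9° with length 51.8, so F = 51.8·(cos 54.9°, sin 54.9°) = (29.8, 42.4). ∠VFP = 139.9°, so FP runs at 54.9° + (180° − 139.9°) = 95.0° from the x-axis; with |FP| = 40.0, P = F + 40.0·(cos 95.0°, sin 95.0°) = (26.3, 82.2). FP is perpendicular to PR; with |PR| = 12.2 on the left of FP, R = P + 12.2·(-0.996, -0.0872) = (14.1, 81.2). Then |VR| = |R − V| = 82.4.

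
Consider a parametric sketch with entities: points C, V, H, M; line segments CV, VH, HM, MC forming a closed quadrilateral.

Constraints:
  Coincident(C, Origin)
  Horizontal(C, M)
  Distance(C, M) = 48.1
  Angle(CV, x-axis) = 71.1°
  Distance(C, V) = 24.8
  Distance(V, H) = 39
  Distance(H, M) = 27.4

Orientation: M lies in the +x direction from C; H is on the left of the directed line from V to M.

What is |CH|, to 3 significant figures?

54.2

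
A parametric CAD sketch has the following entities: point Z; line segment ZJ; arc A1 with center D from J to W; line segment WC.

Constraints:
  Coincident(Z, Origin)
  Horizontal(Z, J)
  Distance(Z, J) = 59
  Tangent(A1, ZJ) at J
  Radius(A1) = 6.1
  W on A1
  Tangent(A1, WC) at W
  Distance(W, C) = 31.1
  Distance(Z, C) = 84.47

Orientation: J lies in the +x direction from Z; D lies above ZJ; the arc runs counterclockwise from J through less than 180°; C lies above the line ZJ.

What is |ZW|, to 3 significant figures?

64.5

Z is at the origin; ZJ is horizontal with |ZJ| = 59.0 and J on the +x side, so J = (59.0, 0.00). Since A1 is tangent to ZJ there, DJ ⟂ ZJ, so D = J + (0, 6.1) = (59.0, 6.10). Since DW ⟂ WC (tangency), |DC| = √(6.1² + 31.1²) = 31.7 regardless of where W sits on A1. So C lies on both circle(Z, 84.47) and circle(D, 31.7); the above-ZJ intersection is C = (78.6, 31.0). W is the foot of the tangent from C: W = (64.4, 3.33).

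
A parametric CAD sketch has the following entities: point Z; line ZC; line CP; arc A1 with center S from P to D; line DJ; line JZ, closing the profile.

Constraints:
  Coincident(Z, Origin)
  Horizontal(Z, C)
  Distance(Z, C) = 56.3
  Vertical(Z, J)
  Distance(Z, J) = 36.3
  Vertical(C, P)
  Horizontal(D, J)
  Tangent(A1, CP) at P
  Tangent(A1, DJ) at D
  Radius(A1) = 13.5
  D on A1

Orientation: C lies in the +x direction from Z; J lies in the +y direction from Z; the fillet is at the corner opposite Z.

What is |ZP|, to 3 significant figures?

60.7

The virtual corner opposite Z is at (56.3, 36.3). The tangent condition forces SP to be normal to CP and A1 meets DJ tangentially, so SD is at right angles to DJ, with radius 13.5, so the center S sits 13.5 in from both sides at S = (42.8, 22.8). That places the tangent points at P = (56.3, 22.8) on CP and D = (42.8, 36.3) on DJ. Then |ZP| = |P − Z| = 60.7.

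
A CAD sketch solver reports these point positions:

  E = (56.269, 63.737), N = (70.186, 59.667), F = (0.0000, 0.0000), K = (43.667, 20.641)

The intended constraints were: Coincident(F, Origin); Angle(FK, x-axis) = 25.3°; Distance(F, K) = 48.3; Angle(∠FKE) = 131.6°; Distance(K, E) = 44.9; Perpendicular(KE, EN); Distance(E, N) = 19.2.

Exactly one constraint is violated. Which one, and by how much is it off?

Distance(E, N) = 19.2 — off by 4.70.

F = (0.00, 0.00) ✓; FK at 25.30° ✓; |FK| = 48.30 ✓; ∠FKE = 131.6° ✓; |KE| = 44.90 ✓; ∠(KE, EN) = 90.00° ✓; |EN| = 14.50 ✗.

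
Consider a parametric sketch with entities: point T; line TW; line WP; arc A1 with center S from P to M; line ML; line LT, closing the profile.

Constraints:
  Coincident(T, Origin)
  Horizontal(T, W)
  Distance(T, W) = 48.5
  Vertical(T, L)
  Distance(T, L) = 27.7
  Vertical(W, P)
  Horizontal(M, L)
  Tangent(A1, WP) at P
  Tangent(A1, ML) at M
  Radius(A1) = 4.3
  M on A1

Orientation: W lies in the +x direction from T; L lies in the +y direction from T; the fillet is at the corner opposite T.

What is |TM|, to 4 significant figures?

52.16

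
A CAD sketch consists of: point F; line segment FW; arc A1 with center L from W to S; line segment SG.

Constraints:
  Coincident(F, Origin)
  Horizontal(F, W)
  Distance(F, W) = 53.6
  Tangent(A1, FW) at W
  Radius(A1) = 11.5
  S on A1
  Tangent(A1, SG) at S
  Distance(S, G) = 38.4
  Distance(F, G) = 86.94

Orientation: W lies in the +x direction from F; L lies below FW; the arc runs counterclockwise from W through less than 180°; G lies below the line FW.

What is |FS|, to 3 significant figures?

49.8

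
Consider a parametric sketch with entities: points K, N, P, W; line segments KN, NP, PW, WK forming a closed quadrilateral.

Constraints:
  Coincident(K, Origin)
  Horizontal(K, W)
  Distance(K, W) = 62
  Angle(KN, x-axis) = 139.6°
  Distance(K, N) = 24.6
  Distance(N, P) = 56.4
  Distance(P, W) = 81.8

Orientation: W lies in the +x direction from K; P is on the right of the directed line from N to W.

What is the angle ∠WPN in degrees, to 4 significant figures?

70.37°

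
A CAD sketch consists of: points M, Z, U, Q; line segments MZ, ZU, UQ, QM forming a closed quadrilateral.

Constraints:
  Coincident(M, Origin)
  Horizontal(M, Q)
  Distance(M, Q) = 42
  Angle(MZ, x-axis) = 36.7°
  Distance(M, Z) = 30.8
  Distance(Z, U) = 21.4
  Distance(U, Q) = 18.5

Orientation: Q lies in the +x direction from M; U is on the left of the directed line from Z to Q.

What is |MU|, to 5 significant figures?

49.497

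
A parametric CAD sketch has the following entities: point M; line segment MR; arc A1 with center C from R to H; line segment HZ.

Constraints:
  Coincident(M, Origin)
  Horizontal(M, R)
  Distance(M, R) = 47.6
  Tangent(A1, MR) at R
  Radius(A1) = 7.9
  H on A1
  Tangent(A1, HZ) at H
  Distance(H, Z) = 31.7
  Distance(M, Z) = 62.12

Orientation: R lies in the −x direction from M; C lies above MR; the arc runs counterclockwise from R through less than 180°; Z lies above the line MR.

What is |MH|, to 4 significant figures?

41.06

Checks: M.y = 0.00, R.y = 0.00 ✓; |CH| = 7.900 ✓; ∠(CH, HZ) = 90.00° ✓; |HZ| = 31.70 ✓; |MZ| = 62.12 ✓.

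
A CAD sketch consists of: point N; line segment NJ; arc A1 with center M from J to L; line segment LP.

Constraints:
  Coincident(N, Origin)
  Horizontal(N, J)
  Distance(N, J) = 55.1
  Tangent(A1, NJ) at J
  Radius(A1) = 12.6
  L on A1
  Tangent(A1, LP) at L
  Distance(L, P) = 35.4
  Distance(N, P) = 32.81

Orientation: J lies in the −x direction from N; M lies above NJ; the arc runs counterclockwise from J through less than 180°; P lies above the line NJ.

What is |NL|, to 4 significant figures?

47.01

N is at the origin; N and J share the same y with |NJ| = 55.1 and J on the −x side, so J = (-55.10, 0.000). The tangent condition forces MJ to be normal to NJ, so M = J + (0, 12.6) = (-55.10, 12.60). Since ML ⟂ LP (tangency), |MP| = √(12.6² + 35.4²) = 37.58 regardless of where L sits on A1. So P lies on both circle(N, 32.81) and circle(M, 37.58); the above-NJ intersection is P = (-20.00, 26.01). L is the foot of the tangent from P: L = (-46.92, 3.019).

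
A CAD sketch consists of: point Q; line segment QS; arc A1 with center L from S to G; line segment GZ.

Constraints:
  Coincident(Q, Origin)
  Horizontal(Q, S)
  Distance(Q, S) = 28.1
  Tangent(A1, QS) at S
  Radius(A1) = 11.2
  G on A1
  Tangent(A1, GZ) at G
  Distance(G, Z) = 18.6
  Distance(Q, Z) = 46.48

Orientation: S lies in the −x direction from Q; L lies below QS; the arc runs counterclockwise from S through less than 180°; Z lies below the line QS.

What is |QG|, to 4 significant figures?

41.42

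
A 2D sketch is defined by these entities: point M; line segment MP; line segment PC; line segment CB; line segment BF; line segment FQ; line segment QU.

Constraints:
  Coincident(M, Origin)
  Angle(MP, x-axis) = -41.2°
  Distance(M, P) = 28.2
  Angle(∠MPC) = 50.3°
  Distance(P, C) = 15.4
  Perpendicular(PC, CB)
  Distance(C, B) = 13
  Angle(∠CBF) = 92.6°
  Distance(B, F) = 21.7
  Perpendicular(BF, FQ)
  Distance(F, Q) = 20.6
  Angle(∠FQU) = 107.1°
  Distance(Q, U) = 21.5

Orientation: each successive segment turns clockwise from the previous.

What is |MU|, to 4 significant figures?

35.89

The perpendicularity gives FQ at right angles to BF, so FQ runs at -78.30°; with |FQ| = 20.6, Q = (29.38, -23.95). ∠FQU = 107.1° gives QU at -151.2° from the x-axis; with |QU| = 21.5, U = (10.54, -34.30). Then |MU| = |U − M| = 35.89.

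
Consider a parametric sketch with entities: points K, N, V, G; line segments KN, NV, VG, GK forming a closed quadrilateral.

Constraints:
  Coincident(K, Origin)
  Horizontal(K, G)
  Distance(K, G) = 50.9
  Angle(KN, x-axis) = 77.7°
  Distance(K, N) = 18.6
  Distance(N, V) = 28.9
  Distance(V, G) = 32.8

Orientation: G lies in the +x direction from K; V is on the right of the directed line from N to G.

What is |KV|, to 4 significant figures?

19.92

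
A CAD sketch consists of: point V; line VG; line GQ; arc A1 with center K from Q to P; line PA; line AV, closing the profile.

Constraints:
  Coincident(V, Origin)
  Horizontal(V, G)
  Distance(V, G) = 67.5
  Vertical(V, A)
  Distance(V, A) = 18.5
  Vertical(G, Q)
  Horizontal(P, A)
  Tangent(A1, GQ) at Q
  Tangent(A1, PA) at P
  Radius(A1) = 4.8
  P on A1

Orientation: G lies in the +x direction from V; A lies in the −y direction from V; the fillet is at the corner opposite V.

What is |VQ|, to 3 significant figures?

68.9

V is at the origin; VG is horizontal with |VG| = 67.5 and G on the +x side, so G = (67.5, 0.00). V and A share the same x with |VA| = 18.5 and A on the −y side, so A = (0.00, -18.5). The virtual corner opposite V is at (67.5, -18.5). Since A1 is tangent to GQ there, KQ ⟂ GQ and tangency of A1 to PA means the radius KP is perpendicular to PA, with radius 4.8, so the center K sits 4.8 in from both sides at K = (62.7, -13.7). That places the tangent points at Q = (67.5, -13.7) on GQ and P = (62.7, -18.5) on PA. Then |VQ| = |Q − V| = 68.9.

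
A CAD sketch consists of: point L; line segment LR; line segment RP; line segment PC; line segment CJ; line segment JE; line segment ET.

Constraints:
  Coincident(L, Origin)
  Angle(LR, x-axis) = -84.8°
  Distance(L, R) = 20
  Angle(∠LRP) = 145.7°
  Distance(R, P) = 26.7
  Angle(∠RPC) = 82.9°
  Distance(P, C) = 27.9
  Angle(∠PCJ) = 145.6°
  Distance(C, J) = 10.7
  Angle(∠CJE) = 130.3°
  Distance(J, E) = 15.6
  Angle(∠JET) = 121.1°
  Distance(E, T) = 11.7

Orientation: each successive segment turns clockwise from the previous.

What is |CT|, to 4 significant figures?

28.62

∠CJE = 130.3° gives JE at 59.70° from the x-axis; with |JE| = 15.6, E = (-29.37, -3.208). ∠JET = 121.1° gives ET at 0.8000° from the x-axis; with |ET| = 11.7, T = (-17.67, -3.045). Then |CT| = |T − C| = 28.62.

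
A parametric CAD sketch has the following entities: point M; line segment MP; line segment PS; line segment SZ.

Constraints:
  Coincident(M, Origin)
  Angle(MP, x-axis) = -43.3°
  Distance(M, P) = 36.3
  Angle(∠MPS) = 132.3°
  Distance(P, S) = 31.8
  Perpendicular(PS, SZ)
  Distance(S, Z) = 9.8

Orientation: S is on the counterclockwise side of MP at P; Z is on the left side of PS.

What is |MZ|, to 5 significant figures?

58.758

∠MPS = 132.3°, so PS runs at -43.3° + (180° − 132.3°) = 4.4000° from the x-axis; with |PS| = 31.8, S = P + 31.8·(cos 4.4000°, sin 4.4000°) = (58.124, -22.456). PS is perpendicular to SZ; with |SZ| = 9.8 on the left of PS, Z = S + 9.8·(-0.076719, 0.99705) = (57.373, -12.684). Then |MZ| = |Z − M| = 58.758.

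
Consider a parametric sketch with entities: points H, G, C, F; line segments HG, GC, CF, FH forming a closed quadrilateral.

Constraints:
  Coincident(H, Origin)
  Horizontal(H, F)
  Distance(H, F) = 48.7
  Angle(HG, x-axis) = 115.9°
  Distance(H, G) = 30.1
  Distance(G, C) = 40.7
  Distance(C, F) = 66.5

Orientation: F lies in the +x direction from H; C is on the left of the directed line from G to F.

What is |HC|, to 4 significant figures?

58.80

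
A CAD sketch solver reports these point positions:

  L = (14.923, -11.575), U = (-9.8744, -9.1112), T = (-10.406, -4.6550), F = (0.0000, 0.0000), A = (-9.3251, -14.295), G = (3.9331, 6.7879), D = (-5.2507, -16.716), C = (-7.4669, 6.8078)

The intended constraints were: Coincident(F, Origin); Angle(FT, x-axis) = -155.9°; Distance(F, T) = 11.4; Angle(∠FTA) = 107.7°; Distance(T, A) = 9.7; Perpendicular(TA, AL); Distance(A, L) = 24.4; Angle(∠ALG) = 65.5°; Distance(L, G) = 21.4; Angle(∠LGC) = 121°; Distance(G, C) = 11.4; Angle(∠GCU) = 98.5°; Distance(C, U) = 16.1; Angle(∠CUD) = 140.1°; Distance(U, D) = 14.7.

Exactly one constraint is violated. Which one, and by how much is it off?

Distance(U, D) = 14.7 — off by 5.80.

F = (0.00, 0.00) ✓; FT at -155.9° ✓; |FT| = 11.40 ✓; ∠FTA = 107.7° ✓; |TA| = 9.700 ✓; ∠(TA, AL) = 90.00° ✓; |AL| = 24.40 ✓; ∠ALG = 65.50° ✓; |LG| = 21.40 ✓; ∠LGC = 121.0° ✓; |GC| = 11.40 ✓; ∠GCU = 98.50° ✓; |CU| = 16.10 ✓; ∠CUD = 140.1° ✓; |UD| = 8.900 ✗.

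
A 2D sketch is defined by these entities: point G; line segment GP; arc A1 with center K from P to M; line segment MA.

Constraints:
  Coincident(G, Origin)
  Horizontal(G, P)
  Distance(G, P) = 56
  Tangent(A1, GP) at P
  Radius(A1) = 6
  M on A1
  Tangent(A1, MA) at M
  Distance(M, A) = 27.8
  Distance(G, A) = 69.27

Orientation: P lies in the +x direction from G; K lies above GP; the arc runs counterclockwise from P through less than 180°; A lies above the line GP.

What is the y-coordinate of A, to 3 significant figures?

34.1

Checks: ∠(KP, PG) = 90.00° ✓; |KP| = 6.000 ✓; |KM| = 6.000 ✓; ∠(KM, MA) = 90.00° ✓; |MA| = 27.80 ✓; |GA| = 69.27 ✓.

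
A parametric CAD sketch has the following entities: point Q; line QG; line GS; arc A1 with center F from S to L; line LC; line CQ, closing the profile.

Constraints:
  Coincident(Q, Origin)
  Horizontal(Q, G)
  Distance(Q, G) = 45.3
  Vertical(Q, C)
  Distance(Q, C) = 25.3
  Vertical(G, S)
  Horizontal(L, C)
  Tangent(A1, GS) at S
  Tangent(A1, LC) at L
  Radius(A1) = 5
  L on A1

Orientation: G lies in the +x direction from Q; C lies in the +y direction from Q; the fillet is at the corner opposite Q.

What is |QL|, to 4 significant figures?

47.58

Q is at the origin; QG is horizontal with |QG| = 45.3 and G on the +x side, so G = (45.30, 0.000). QC is vertical with |QC| = 25.3 and C on the +y side, so C = (0.000, 25.30). The virtual corner opposite Q is at (45.30, 25.30). Tangency of A1 to GS means the radius FS is perpendicular to GS and since A1 is tangent to LC there, FL ⟂ LC, with radius 5.0, so the center F sits 5.0 in from both sides at F = (40.30, 20.30). That places the tangent points at S = (45.30, 20.30) on GS and L = (40.30, 25.30) on LC. Then |QL| = |L − Q| = 47.58.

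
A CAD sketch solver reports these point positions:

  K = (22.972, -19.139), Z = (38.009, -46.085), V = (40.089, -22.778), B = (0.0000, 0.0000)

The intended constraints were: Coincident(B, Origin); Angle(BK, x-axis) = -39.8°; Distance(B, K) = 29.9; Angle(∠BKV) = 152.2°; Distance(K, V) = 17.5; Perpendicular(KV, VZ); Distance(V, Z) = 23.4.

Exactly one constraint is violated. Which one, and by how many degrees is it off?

Perpendicular(KV, VZ) — off by 6.90°.

B = (0.00, 0.00) ✓; BK at -39.80° ✓; |BK| = 29.90 ✓; ∠BKV = 152.2° ✓; |KV| = 17.50 ✓; ∠(KV, VZ) = 83.10° ✗; |VZ| = 23.40 ✓.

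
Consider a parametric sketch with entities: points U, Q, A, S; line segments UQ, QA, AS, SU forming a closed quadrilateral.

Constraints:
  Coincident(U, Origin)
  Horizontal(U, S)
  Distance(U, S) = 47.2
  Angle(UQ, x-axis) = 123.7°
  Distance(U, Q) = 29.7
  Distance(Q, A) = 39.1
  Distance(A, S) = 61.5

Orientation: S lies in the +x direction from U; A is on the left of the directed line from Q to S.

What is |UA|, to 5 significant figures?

52.384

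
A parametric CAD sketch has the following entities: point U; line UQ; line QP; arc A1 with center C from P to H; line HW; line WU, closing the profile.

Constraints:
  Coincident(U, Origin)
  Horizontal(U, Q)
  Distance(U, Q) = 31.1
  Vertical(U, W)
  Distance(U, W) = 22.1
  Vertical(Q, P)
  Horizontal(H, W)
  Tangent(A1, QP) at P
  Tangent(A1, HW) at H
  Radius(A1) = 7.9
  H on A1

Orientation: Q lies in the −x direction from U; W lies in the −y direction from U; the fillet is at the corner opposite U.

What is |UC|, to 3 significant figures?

27.2

U and W share the same x with |UW| = 22.1 and W on the −y side, so W = (0.00, -22.1). The virtual corner opposite U is at (-31.1, -22.1). Since A1 is tangent to QP there, CP ⟂ QP and since A1 is tangent to HW there, CH ⟂ HW, with radius 7.9, so the center C sits 7.9 in from both sides at C = (-23.2, -14.2). Then |UC| = |C − U| = 27.2.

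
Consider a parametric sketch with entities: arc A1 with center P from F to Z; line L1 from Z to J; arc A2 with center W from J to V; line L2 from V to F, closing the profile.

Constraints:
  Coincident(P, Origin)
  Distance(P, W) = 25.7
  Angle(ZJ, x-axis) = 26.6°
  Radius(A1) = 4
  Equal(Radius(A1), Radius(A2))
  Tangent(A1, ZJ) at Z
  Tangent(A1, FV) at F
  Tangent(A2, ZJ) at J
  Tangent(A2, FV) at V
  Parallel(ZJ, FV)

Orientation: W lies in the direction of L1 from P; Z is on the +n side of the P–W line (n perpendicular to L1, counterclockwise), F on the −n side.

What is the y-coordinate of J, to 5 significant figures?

15.084

Tangency of A1 to both parallel lines with radius 4.0 puts Z and F at P ± 4.0·n: Z = (-1.7910, 3.5766), F = (1.7910, -3.5766). Equal radii place J and V the same way about W: J = W + 4.0·n = (21.189, 15.084), V = W − 4.0·n = (24.771, 7.9308). So J.y = 15.084.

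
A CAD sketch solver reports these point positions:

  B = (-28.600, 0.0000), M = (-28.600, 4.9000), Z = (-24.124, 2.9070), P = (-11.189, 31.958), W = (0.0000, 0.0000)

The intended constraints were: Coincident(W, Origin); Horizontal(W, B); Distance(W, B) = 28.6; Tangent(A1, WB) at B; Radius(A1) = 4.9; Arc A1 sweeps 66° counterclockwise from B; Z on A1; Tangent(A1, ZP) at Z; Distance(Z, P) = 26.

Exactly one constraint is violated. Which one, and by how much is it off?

Distance(Z, P) = 26 — off by 5.80.

W = (0.00, 0.00) ✓; W.y = 0.00, B.y = 0.00 ✓; |WB| = 28.60 ✓; ∠(MB, BW) = 90.00° ✓; |MB| = 4.900 ✓; bearing(M→Z) − bearing(M→B) = 66.00° ✓; |MZ| = 4.900 ✓; ∠(MZ, ZP) = 90.00° ✓; |ZP| = 31.80 ✗.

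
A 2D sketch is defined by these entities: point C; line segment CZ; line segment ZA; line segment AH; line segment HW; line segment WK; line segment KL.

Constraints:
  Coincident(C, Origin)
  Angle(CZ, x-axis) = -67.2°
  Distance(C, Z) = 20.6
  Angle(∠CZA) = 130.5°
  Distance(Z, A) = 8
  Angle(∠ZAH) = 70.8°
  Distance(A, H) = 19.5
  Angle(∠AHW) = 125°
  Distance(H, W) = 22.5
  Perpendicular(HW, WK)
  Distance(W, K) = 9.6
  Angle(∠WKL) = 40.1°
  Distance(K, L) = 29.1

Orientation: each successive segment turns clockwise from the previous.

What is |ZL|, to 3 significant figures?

31.7

C is at the origin; CZ runs at -67.2° with length 20.6, so Z = (7.98, -19.0). ∠CZA = 130.5° gives ZA at -117° from the x-axis; with |ZA| = 8.0, A = (4.39, -26.1). ∠ZAH = 70.8° gives AH at 134° from the x-axis; with |AH| = 19.5, H = (-9.18, -12.1). ∠AHW = 125.0° gives HW at 79.1° from the x-axis; with |HW| = 22.5, W = (-4.93, 9.96). HW ⟂ WK, so WK runs at -10.9°; with |WK| = 9.6, K = (4.50, 8.14). ∠WKL = 40.1° gives KL at -151° from the x-axis; with |KL| = 29.1, L = (-20.9, -6.05). Then |ZL| = |L − Z| = 31.7.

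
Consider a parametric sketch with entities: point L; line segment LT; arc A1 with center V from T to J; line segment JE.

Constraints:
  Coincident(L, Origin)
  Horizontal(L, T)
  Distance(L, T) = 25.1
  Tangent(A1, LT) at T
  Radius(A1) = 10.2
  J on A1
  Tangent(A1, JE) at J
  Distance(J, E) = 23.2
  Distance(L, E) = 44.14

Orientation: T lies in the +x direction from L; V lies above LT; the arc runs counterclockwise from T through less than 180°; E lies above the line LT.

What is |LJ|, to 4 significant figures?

37.29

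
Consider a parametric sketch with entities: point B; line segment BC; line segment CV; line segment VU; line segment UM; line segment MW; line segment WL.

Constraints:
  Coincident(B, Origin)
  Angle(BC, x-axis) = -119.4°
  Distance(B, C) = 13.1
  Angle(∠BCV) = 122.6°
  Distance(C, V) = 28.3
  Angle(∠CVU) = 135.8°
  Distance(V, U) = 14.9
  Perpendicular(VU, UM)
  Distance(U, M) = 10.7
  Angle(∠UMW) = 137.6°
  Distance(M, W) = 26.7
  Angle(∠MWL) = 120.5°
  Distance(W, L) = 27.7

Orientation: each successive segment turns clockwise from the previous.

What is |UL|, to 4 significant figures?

51.43

B is at the origin; BC runs at -119.4° with length 13.1, so C = (-6.431, -11.41). ∠BCV = 122.6° gives CV at -176.8° from the x-axis; with |CV| = 28.3, V = (-34.69, -12.99). ∠CVU = 135.8° gives VU at 139.0° from the x-axis; with |VU| = 14.9, U = (-45.93, -3.217). VU ⟂ UM, so UM runs at 49.00°; with |UM| = 10.7, M = (-38.91, 4.858). ∠UMW = 137.6° gives MW at 6.600° from the x-axis; with |MW| = 26.7, W = (-12.39, 7.927). ∠MWL = 120.5° gives WL at -52.90° from the x-axis; with |WL| = 27.7, L = (4.320, -14.17). Then |UL| = |L − U| = 51.43.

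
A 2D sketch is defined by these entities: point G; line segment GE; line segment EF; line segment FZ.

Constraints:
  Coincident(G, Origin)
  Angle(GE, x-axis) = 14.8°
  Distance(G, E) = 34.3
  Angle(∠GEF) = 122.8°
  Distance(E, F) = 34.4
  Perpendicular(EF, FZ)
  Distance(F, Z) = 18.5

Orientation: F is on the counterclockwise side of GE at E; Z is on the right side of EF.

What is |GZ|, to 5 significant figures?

71.044

∠GEF = 122.8°, so EF runs at 14.8° + (180° − 122.8°) = 72.000° from the x-axis; with |EF| = 34.4, F = E + 34.4·(cos 72.000°, sin 72.000°) = (43.792, 41.478). The perpendicularity gives FZ at right angles to EF; with |FZ| = 18.5 on the right of EF, Z = F + 18.5·(0.95106, -0.30902) = (61.387, 35.761). Then |GZ| = |Z − G| = 71.044.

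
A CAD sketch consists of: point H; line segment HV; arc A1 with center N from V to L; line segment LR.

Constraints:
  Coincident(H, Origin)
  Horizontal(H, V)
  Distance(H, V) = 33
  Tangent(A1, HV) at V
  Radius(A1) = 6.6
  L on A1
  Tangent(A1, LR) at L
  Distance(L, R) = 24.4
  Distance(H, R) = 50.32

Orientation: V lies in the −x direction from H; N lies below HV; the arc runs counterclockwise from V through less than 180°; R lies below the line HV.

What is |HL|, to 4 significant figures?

40.14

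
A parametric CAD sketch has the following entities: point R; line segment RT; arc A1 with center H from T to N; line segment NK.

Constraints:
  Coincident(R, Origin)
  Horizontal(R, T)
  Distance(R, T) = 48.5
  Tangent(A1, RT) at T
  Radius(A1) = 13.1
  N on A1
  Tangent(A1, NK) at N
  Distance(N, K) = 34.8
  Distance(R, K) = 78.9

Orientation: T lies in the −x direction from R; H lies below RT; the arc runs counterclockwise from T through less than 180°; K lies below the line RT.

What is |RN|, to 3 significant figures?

62.8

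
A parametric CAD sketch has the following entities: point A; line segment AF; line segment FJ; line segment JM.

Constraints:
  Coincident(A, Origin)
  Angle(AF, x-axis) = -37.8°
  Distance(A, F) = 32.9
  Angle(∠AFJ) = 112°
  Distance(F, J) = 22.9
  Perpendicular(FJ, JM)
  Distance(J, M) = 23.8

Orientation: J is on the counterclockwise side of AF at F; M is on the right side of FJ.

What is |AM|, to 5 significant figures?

64.728

∠AFJ = 112.0°, so FJ runs at -37.8° + (180° − 112.0°) = 30.200° from the x-axis; with |FJ| = 22.9, J = F + 22.9·(cos 30.200°, sin 30.200°) = (45.788, -8.6455). FJ is perpendicular to JM; with |JM| = 23.8 on the right of FJ, M = J + 23.8·(0.50302, -0.86427) = (57.760, -29.215). Then |AM| = |M − A| = 64.728.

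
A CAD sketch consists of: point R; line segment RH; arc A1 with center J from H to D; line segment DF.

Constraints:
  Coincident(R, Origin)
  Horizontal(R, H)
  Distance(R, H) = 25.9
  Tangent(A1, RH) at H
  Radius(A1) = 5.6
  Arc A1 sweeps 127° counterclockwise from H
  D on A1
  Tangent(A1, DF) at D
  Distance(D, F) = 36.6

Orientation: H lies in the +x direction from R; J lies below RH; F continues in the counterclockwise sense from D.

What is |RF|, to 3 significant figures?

57.9

R is at the origin; R and H share the same y with |RH| = 25.9 and H on the +x side, so H = (25.9, 0.00). Since A1 is tangent to RH there, JH ⟂ RH, so J = H + (0, -5.6) = (25.9, -5.60). On A1, H sits at bearing 90° from J; a 127° counterclockwise sweep puts D at bearing 217°, so D = J + 5.6·(cos 217°, sin 217°) = (21.4, -8.97). A1 meets DF tangentially, so JD is at right angles to DF, so DF runs along (−sin 217°, cos 217°); with |DF| = 36.6, F = (43.5, -38.2). Then |RF| = |F − R| = 57.9.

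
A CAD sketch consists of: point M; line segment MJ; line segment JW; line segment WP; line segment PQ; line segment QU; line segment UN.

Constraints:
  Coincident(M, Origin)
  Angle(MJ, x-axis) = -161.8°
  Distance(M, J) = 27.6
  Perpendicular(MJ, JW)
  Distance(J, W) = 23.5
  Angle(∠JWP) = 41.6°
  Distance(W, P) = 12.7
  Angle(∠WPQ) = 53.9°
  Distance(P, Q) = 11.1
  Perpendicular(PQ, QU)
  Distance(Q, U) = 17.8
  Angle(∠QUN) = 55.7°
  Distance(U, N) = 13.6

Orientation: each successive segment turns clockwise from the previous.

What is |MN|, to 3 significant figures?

31.3

M is at the origin; MJ runs at -161.8° with length 27.6, so J = (-26.2, -8.62). MJ ⟂ JW, so JW runs at 108°; with |JW| = 23.5, W = (-33.6, 13.7). ∠JWP = 41.6° gives WP at -30.2° from the x-axis; with |WP| = 12.7, P = (-22.6, 7.32). ∠WPQ = 53.9° gives PQ at -156° from the x-axis; with |PQ| = 11.1, Q = (-32.7, 2.85). PQ ⟂ QU, so QU runs at 114°; with |QU| = 17.8, U = (-39.9, 19.2). ∠QUN = 55.7° gives UN at -10.6° from the x-axis; with |UN| = 13.6, N = (-26.5, 16.7). Then |MN| = |N − M| = 31.3.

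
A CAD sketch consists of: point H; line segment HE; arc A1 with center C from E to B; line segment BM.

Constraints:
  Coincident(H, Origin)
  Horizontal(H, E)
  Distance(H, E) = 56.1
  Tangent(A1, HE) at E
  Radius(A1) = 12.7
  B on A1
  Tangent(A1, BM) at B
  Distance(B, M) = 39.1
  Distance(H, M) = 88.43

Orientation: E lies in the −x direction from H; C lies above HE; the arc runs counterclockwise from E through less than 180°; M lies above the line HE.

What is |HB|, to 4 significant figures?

51.22

H is at the origin; HE is horizontal with |HE| = 56.1 and E on the −x side, so E = (-56.10, 0.000). Since A1 is tangent to HE there, CE ⟂ HE, so C = E + (0, 12.7) = (-56.10, 12.70). Since CB ⟂ BM (tangency), |CM| = √(12.7² + 39.1²) = 41.11 regardless of where B sits on A1. So M lies on both circle(H, 88.43) and circle(C, 41.11); the above-HE intersection is M = (-72.73, 50.30). B is the foot of the tangent from M: B = (-46.64, 21.18).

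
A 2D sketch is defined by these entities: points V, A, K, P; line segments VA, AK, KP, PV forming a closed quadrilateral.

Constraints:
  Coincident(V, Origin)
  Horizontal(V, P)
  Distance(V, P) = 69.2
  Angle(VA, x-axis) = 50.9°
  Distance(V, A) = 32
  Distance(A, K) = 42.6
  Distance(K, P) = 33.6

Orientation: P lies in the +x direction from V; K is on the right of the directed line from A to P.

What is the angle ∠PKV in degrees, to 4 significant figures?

136.6°

Checks: |AK| = 42.60 ✓; |KP| = 33.60 ✓.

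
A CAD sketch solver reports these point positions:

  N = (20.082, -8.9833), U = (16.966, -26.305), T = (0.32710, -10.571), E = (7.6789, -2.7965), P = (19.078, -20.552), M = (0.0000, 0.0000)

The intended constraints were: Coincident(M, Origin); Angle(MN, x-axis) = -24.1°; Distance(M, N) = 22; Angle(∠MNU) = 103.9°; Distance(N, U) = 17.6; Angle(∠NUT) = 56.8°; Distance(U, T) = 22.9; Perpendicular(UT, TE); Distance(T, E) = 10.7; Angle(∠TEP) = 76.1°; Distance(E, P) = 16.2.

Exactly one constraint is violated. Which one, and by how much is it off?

Distance(E, P) = 16.2 — off by 4.90.

M = (0.00, 0.00) ✓; MN at -24.10° ✓; |MN| = 22.00 ✓; ∠MNU = 103.9° ✓; |NU| = 17.60 ✓; ∠NUT = 56.80° ✓; |UT| = 22.90 ✓; ∠(UT, TE) = 90.00° ✓; |TE| = 10.70 ✓; ∠TEP = 76.10° ✓; |EP| = 21.10 ✗.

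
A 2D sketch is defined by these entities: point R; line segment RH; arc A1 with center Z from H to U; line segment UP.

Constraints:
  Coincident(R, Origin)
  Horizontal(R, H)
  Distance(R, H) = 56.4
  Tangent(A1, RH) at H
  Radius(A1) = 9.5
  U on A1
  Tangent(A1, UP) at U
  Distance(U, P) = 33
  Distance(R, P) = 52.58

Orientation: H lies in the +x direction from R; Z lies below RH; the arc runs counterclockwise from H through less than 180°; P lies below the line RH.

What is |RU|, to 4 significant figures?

47.85

Checks: |ZU| = 9.500 ✓; ∠(ZU, UP) = 90.00° ✓; |UP| = 33.00 ✓; |RP| = 52.58 ✓.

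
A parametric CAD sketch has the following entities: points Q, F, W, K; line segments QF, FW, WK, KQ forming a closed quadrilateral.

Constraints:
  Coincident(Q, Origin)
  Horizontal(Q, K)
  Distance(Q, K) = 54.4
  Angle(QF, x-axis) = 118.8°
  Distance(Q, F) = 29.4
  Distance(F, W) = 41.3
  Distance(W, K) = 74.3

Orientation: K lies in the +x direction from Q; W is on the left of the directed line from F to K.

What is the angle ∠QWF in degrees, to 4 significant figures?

26.09°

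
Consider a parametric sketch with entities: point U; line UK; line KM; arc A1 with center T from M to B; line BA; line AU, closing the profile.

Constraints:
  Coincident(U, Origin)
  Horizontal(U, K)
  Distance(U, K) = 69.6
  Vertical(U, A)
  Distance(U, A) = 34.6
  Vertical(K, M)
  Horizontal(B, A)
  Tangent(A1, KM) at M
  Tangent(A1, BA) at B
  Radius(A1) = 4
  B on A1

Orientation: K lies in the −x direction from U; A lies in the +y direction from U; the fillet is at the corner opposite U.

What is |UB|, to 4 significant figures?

74.17

U is at the origin; UK is horizontal with |UK| = 69.6 and K on the −x side, so K = (-69.60, 0.000). U and A share the same x with |UA| = 34.6 and A on the +y side, so A = (0.000, 34.60). The virtual corner opposite U is at (-69.60, 34.60). A1 meets KM tangentially, so TM is at right angles to KM and the tangent condition forces TB to be normal to BA, with radius 4.0, so the center T sits 4.0 in from both sides at T = (-65.60, 30.60). That places the tangent points at M = (-69.60, 30.60) on KM and B = (-65.60, 34.60) on BA. Then |UB| = |B − U| = 74.17.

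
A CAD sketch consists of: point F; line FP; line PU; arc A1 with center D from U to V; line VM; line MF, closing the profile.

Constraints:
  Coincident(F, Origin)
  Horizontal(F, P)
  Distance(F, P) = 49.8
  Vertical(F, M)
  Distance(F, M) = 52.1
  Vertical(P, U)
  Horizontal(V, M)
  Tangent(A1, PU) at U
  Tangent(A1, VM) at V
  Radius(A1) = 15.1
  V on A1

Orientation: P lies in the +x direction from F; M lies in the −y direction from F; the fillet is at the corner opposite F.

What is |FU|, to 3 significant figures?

62.0

F is at the origin; FP is horizontal with |FP| = 49.8 and P on the +x side, so P = (49.8, 0.00). FM is vertical with |FM| = 52.1 and M on the −y side, so M = (0.00, -52.1). The virtual corner opposite F is at (49.8, -52.1). Since A1 is tangent to PU there, DU ⟂ PU and the tangent condition forces DV to be normal to VM, with radius 15.1, so the center D sits 15.1 in from both sides at D = (34.7, -37.0). That places the tangent points at U = (49.8, -37.0) on PU and V = (34.7, -52.1) on VM. Then |FU| = |U − F| = 62.0.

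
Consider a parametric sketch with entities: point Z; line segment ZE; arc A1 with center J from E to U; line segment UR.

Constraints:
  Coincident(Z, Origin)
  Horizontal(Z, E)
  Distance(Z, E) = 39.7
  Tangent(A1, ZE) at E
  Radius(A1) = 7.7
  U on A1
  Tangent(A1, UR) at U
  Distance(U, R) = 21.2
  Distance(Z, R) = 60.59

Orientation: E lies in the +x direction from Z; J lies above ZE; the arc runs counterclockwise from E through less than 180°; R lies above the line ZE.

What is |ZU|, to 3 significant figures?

46.8

Checks: |JE| = 7.700 ✓; |JU| = 7.700 ✓; ∠(JU, UR) = 90.00° ✓; |UR| = 21.20 ✓; |ZR| = 60.59 ✓.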